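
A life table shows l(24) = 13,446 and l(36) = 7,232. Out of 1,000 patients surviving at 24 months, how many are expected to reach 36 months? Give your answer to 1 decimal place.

The relevant probability is 7,232/13,446 = 0.537855.
Expected number = 1,000 × 0.537855 = 537.9.

537.9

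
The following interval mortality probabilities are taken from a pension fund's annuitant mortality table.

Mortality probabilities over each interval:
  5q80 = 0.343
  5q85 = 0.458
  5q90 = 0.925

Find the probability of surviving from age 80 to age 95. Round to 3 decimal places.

0.027

The overall survival probability is (1 − 0.343) × (1 − 0.458) × (1 − 0.925).
= 0.657 × 0.542 × 0.075 = 0.026707.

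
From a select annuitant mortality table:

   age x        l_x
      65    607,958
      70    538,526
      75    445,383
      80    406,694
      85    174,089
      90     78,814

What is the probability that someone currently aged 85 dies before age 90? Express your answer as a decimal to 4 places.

0.5473

P(die before 90 | alive at 85) = 1 − l_90/l_85 = 1 − 78,814/174,089 = (95,275)/174,089 = 0.547278.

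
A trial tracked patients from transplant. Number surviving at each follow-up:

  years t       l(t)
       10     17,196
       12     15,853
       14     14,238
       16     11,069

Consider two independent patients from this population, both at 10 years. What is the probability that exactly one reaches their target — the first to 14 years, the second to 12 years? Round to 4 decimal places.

p₁ = l(14)/l(10) = 14,238/17,196 = 0.827983; p₂ = l(12)/l(10) = 15,853/17,196 = 0.921900.
P(exactly one) = p₁(1−p₂) + (1−p₁)p₂ = 0.064665 + 0.158582 = 0.223248.

0.2232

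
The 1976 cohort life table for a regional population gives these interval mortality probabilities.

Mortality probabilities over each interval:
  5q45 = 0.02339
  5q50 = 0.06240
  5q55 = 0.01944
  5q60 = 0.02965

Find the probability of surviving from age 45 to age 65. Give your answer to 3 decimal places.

0.871

20p45 = (1 − 0.02339) × (1 − 0.06240) × (1 − 0.01944) × (1 − 0.02965).
= 0.97661 × 0.93760 × 0.98056 × 0.97035 = 0.871247.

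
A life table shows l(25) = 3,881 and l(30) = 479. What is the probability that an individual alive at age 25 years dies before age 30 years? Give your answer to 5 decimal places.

P(die before 30 | alive at 25) = 1 − l(30)/l(25) = 1 − 479/3,881 = (3,402)/3,881 = 0.876578.

0.87658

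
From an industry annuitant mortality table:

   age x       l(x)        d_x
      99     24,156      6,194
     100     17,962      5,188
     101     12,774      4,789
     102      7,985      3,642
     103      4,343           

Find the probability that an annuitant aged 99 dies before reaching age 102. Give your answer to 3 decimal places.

0.669

P(die before 102 | alive at 99) = 1 − l(102)/l(99) = 1 − 7,985/24,156 = (16,171)/24,156 = 0.669440.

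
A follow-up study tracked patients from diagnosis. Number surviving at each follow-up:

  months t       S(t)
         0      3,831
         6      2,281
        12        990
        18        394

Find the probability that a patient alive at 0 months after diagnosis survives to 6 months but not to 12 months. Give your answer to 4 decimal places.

0.3370

This is the probability of reaching 6 but not 12, conditional on being alive at 0: (S(6) − S(12)) / S(0).
= (2,281 − 990) / 3,831 = 1,291 / 3,831 = 0.336988.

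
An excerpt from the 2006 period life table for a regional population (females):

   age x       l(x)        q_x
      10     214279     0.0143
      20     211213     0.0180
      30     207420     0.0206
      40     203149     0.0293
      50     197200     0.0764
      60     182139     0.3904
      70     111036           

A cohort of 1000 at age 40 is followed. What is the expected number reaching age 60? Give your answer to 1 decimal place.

The relevant probability is 182139/203149 = 0.896578.
Expected number = 1000 × 0.896578 = 896.6.

896.6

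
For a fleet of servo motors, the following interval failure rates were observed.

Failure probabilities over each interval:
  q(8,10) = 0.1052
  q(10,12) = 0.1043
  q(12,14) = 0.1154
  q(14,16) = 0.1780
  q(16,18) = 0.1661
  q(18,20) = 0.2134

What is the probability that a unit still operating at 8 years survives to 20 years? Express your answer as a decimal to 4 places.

0.3823

Chaining the interval survival probabilities: (1 − 0.1052) × (1 − 0.1043) × (1 − 0.1154) × (1 − 0.1780) × (1 − 0.1661) × (1 − 0.2134).
= 0.8948 × 0.8957 × 0.8846 × 0.8220 × 0.8339 × 0.7866 = 0.382274.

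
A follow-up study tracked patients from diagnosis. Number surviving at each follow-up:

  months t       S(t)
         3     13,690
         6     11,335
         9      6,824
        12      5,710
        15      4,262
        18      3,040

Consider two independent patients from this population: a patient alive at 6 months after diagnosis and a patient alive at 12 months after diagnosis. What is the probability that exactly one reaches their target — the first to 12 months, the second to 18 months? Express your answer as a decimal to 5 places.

p₁ = S(12)/S(6) = 5,710/11,335 = 0.503749; p₂ = S(18)/S(12) = 3,040/5,710 = 0.532399.
P(exactly one) = p₁(1−p₂) + (1−p₁)p₂ = 0.235554 + 0.264204 = 0.499757.

0.49976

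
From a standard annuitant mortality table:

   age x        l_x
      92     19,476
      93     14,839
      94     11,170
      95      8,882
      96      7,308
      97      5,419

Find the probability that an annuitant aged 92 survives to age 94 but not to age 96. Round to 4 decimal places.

We want 2|2q92 = (l_94 − l_96)/l_92.
This is the probability of reaching 94 but not 96, conditional on being alive at 92: (l_94 − l_96) / l_92.
= (11,170 − 7,308) / 19,476 = 3,862 / 19,476 = 0.198295.

0.1983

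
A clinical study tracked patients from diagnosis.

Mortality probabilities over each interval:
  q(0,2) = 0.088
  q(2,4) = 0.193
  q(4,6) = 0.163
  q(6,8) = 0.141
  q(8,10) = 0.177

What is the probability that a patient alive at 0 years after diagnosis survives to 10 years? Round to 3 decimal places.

P(survive 0→10) = (1 − 0.088) × (1 − 0.193) × (1 − 0.163) × (1 − 0.141) × (1 − 0.177).
= 0.912 × 0.807 × 0.837 × 0.859 × 0.823 = 0.435499.

0.435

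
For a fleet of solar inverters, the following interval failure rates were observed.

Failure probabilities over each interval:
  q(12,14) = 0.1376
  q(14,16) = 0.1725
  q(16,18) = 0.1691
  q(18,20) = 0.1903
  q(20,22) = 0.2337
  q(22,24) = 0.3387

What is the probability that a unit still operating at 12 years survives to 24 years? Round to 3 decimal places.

Chaining the interval survival probabilities: (1 − 0.1376) × (1 − 0.1725) × (1 − 0.1691) × (1 − 0.1903) × (1 − 0.2337) × (1 − 0.3387).
= 0.8624 × 0.8275 × 0.8309 × 0.8097 × 0.7663 × 0.6613 = 0.243303.

0.243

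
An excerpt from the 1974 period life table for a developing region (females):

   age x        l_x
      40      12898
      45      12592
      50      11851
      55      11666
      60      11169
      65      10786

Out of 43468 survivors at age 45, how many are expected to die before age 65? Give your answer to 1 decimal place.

6234.4

The relevant probability is 1 − 10786/12592 = 0.143424.
Expected number = 43468 × 0.143424 = 6234.4.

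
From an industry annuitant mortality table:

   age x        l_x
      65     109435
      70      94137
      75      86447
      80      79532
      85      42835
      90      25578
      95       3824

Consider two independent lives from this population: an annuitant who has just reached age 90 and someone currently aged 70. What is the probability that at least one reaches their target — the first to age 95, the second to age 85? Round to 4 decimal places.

p₁ = l_95/l_90 = 3824/25578 = 0.149503; p₂ = l_85/l_70 = 42835/94137 = 0.455028.
P(at least one) = 1 − (1−p₁)(1−p₂) = 1 − 0.850497 × 0.544972 = 0.536503.

0.5365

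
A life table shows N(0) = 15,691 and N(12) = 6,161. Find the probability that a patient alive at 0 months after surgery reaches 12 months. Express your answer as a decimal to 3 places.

The conditional survival probability is N(12)/N(0) = 6,161/15,691 = 0.392645.

0.393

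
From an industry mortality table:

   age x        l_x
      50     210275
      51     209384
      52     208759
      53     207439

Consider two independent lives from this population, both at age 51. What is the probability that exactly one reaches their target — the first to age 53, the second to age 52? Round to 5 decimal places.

p₁ = l_53/l_51 = 207439/209384 = 0.990711; p₂ = l_52/l_51 = 208759/209384 = 0.997015.
P(exactly one) = p₁(1−p₂) + (1−p₁)p₂ = 0.002957 + 0.009261 = 0.012219.

0.01222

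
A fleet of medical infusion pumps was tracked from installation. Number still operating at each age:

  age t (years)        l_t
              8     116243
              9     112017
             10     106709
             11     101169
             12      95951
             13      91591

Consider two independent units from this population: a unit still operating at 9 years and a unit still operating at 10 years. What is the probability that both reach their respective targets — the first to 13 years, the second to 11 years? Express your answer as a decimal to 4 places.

0.7752

p₁ = l_13/l_9 = 91591/112017 = 0.817653; p₂ = l_11/l_10 = 101169/106709 = 0.948083.
P(both) = p₁ × p₂ = 0.817653 × 0.948083 = 0.775203.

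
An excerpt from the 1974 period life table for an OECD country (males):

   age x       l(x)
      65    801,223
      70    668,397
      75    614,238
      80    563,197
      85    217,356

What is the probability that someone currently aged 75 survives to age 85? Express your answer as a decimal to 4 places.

0.3539

The conditional survival probability is l(85)/l(75) = 217,356/614,238 = 0.353863.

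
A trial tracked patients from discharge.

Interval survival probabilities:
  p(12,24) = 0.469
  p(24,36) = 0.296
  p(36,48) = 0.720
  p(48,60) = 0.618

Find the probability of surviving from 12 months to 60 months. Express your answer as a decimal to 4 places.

Survival from 12 to 60 is the product of surviving each interval: 0.469 × 0.296 × 0.720 × 0.618.
= 0.061771.

0.0618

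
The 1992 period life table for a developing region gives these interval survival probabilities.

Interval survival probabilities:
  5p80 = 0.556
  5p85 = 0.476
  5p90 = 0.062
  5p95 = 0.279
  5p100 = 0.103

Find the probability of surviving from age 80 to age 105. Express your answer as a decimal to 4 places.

Survival from 80 to 105 is the product of surviving each interval: 0.556 × 0.476 × 0.062 × 0.279 × 0.103.
= 0.000472.

0.0005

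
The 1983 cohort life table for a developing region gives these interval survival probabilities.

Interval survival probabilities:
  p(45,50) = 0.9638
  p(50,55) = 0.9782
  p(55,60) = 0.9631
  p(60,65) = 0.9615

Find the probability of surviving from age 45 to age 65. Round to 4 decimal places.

0.8730

The overall survival probability is 0.9638 × 0.9782 × 0.9631 × 0.9615.
= 0.873042.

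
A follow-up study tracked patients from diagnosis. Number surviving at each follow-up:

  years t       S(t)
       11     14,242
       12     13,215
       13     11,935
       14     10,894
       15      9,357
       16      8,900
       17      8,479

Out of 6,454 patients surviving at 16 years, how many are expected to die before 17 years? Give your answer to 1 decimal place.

305.3

The relevant probability is 1 − 8,479/8,900 = 0.047303.
Expected number = 6,454 × 0.047303 = 305.3.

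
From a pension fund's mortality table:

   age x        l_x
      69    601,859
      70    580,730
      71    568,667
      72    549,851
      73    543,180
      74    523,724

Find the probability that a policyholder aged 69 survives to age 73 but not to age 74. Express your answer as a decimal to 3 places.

We want 4|1q69 = (l_73 − l_74)/l_69.
This is the probability of reaching 73 but not 74, conditional on being alive at 69: (l_73 − l_74) / l_69.
= (543,180 − 523,724) / 601,859 = 19,456 / 601,859 = 0.032327.

0.032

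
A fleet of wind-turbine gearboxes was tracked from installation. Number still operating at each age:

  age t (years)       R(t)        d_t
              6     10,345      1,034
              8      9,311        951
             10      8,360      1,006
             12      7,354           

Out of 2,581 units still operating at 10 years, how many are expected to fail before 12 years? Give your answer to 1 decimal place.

310.6

The relevant probability is 1 − 7,354/8,360 = 0.120335.
Expected number = 2,581 × 0.120335 = 310.6.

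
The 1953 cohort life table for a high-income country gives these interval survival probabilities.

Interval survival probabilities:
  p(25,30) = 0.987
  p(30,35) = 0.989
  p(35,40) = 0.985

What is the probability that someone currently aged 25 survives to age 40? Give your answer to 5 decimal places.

Survival from 25 to 40 is the product of surviving each interval: 0.987 × 0.989 × 0.985.
= 0.961501.

0.96150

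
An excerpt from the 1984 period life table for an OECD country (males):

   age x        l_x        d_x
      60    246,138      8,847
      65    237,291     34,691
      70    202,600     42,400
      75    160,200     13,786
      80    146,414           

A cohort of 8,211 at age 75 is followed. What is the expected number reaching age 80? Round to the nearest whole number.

The relevant probability is 146,414/160,200 = 0.913945.
Expected number = 8,211 × 0.913945 = 7504.

7504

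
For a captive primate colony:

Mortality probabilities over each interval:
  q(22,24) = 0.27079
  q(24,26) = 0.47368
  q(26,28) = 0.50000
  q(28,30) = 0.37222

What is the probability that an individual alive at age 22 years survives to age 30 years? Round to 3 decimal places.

P(survive 22→30) = (1 − 0.27079) × (1 − 0.47368) × (1 − 0.50000) × (1 − 0.37222).
= 0.72921 × 0.52632 × 0.50000 × 0.62778 = 0.120470.

0.120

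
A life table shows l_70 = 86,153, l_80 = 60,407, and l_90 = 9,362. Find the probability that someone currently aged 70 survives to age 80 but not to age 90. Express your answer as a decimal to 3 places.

This is the probability of reaching 80 but not 90, conditional on being alive at 70: (l_80 − l_90) / l_70.
= (60,407 − 9,362) / 86,153 = 51,045 / 86,153 = 0.592492.

0.592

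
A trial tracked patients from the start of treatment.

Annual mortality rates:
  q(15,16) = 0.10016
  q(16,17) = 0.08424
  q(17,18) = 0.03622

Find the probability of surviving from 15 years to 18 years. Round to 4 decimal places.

0.7942

P(survive 15→18) = (1 − 0.10016) × (1 − 0.08424) × (1 − 0.03622).
= 0.89984 × 0.91576 × 0.96378 = 0.794191.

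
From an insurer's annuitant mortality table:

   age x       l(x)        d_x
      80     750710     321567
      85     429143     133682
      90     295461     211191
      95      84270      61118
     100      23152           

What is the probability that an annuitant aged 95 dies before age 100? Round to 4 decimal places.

P(die before 100 | alive at 95) = 1 − l(100)/l(95) = 1 − 23152/84270 = (61118)/84270 = 0.725264.

0.7253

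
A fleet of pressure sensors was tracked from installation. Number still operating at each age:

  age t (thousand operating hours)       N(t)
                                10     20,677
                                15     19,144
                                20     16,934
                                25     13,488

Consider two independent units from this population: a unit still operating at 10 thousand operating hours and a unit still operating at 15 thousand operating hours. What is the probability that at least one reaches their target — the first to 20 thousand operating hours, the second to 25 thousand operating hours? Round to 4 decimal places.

p₁ = N(20)/N(10) = 16,934/20,677 = 0.818978; p₂ = N(25)/N(15) = 13,488/19,144 = 0.704555.
P(at least one) = 1 − (1−p₁)(1−p₂) = 1 − 0.181022 × 0.295445 = 0.946518.

0.9465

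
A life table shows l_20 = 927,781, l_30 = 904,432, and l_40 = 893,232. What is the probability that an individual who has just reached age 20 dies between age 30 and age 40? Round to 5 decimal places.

0.01207

We want 10|10q20 = (l_30 − l_40)/l_20.
This is the probability of reaching 30 but not 40, conditional on being alive at 20: (l_30 − l_40) / l_20.
= (904,432 − 893,232) / 927,781 = 11,200 / 927,781 = 0.012072.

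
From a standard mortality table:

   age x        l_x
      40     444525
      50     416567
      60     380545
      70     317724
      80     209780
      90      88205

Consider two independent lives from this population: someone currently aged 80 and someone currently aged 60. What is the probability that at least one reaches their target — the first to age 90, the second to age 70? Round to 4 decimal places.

p₁ = l_90/l_80 = 88205/209780 = 0.420464; p₂ = l_70/l_60 = 317724/380545 = 0.834918.
P(at least one) = 1 − (1−p₁)(1−p₂) = 1 − 0.579536 × 0.165082 = 0.904329.

0.9043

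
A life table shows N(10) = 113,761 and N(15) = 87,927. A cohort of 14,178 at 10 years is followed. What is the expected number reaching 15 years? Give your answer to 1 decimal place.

The relevant probability is 87,927/113,761 = 0.772910.
Expected number = 14,178 × 0.772910 = 10958.3.

10958.3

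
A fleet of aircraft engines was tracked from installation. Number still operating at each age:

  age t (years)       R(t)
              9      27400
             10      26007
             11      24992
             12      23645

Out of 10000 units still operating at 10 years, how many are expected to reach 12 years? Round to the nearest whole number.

9092

The relevant probability is 23645/26007 = 0.909178.
Expected number = 10000 × 0.909178 = 9092.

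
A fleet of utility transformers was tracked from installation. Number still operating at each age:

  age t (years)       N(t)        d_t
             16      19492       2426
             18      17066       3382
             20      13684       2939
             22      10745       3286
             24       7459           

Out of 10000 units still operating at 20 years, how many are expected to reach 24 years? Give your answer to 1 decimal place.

5450.9

The relevant probability is 7459/13684 = 0.545089.
Expected number = 10000 × 0.545089 = 5450.9.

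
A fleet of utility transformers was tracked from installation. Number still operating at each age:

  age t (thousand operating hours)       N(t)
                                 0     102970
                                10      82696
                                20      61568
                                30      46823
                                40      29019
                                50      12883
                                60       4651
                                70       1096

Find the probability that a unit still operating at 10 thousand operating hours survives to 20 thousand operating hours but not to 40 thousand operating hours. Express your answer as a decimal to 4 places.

This is the probability of reaching 20 but not 40, conditional on being operational at 10: (N(20) − N(40)) / N(10).
= (61568 − 29019) / 82696 = 32549 / 82696 = 0.393598.

0.3936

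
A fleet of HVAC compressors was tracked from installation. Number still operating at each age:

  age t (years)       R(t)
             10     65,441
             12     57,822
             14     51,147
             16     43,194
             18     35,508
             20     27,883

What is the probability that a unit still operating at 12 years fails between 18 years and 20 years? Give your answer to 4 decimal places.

0.1319

This is the probability of reaching 18 but not 20, conditional on being operational at 12: (R(18) − R(20)) / R(12).
= (35,508 − 27,883) / 57,822 = 7,625 / 57,822 = 0.131870.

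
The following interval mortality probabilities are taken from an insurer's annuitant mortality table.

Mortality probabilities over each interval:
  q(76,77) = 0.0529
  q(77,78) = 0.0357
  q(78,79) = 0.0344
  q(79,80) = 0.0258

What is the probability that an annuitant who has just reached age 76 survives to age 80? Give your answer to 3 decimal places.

0.859

Chaining the interval survival probabilities: (1 − 0.0529) × (1 − 0.0357) × (1 − 0.0344) × (1 − 0.0258).
= 0.9471 × 0.9643 × 0.9656 × 0.9742 = 0.859119.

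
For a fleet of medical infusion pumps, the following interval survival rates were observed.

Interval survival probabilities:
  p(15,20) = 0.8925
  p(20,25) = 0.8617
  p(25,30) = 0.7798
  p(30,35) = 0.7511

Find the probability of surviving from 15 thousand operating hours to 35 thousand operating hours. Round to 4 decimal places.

Chaining the interval survival probabilities: 0.8925 × 0.8617 × 0.7798 × 0.7511.
= 0.450449.

0.4504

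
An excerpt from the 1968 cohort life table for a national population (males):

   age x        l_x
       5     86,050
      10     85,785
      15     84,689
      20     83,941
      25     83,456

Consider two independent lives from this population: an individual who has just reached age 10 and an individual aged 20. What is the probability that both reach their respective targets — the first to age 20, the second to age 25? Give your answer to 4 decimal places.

p₁ = l_20/l_10 = 83,941/85,785 = 0.978504; p₂ = l_25/l_20 = 83,456/83,941 = 0.994222.
P(both) = p₁ × p₂ = 0.978504 × 0.994222 = 0.972850.

0.9729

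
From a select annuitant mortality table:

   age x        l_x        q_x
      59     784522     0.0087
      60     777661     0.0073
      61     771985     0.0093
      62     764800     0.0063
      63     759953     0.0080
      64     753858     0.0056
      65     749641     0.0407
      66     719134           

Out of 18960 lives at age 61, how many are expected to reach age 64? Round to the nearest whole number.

The relevant probability is 753858/771985 = 0.976519.
Expected number = 18960 × 0.976519 = 18515.

18515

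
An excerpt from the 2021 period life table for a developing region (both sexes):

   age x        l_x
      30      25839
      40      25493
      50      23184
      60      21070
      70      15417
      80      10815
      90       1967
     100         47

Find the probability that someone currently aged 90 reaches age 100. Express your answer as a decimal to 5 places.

We want 10p90 = l_100/l_90.
The conditional survival probability is l_100/l_90 = 47/1967 = 0.023894.

0.02389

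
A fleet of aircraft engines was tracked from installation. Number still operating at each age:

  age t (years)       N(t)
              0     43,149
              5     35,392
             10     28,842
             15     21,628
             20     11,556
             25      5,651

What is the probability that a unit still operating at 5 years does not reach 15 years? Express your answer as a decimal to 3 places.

0.389

P(fail before 15 | operational at 5) = 1 − N(15)/N(5) = 1 − 21,628/35,392 = (13,764)/35,392 = 0.388901.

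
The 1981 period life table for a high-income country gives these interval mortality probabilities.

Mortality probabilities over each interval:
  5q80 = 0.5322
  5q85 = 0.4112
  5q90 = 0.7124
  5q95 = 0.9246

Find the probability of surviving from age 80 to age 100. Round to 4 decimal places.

Chaining the interval survival probabilities: (1 − 0.5322) × (1 − 0.4112) × (1 − 0.7124) × (1 − 0.9246).
= 0.4678 × 0.5888 × 0.2876 × 0.0754 = 0.005973.

0.0060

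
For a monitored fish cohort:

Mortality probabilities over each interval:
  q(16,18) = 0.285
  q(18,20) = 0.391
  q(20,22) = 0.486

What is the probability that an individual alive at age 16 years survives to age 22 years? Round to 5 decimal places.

The overall survival probability is (1 − 0.285) × (1 − 0.391) × (1 − 0.486).
= 0.715 × 0.609 × 0.514 = 0.223814.

0.22381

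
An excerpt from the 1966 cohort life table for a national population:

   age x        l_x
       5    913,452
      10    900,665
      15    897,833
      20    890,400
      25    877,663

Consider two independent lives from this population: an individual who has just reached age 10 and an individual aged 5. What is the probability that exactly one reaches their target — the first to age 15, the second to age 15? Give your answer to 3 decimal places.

p₁ = l_15/l_10 = 897,833/900,665 = 0.996856; p₂ = l_15/l_5 = 897,833/913,452 = 0.982901.
P(exactly one) = p₁(1−p₂) + (1−p₁)p₂ = 0.017045 + 0.003090 = 0.020135.

0.020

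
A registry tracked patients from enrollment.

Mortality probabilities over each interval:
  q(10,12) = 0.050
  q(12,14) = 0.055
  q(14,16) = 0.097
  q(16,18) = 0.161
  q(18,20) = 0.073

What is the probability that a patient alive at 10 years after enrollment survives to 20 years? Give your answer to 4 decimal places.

0.6305

P(survive 10→20) = (1 − 0.050) × (1 − 0.055) × (1 − 0.097) × (1 − 0.161) × (1 − 0.073).
= 0.950 × 0.945 × 0.903 × 0.839 × 0.927 = 0.630500.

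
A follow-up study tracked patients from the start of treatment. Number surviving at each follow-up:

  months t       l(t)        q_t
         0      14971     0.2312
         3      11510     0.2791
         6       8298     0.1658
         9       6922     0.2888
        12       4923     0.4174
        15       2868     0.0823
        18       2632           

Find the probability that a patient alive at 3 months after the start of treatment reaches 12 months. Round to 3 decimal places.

The conditional survival probability is l(12)/l(3) = 4923/11510 = 0.427715.

0.428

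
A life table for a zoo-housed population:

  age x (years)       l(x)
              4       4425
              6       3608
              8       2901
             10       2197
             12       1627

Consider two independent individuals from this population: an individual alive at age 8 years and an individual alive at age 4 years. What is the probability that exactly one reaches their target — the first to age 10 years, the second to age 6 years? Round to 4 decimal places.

p₁ = l(10)/l(8) = 2197/2901 = 0.757325; p₂ = l(6)/l(4) = 3608/4425 = 0.815367.
P(exactly one) = p₁(1−p₂) + (1−p₁)p₂ = 0.139827 + 0.197869 = 0.337696.

0.3377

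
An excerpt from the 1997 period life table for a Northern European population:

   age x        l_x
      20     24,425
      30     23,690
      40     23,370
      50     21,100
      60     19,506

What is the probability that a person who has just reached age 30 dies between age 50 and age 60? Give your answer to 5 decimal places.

We want 20|10q30 = (l_50 − l_60)/l_30.
This is the probability of reaching 50 but not 60, conditional on being alive at 30: (l_50 − l_60) / l_30.
= (21,100 − 19,506) / 23,690 = 1,594 / 23,690 = 0.067286.

0.06729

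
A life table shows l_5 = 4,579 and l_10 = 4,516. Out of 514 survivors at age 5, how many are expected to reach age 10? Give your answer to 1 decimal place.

The relevant probability is 4,516/4,579 = 0.986242.
Expected number = 514 × 0.986242 = 506.9.

506.9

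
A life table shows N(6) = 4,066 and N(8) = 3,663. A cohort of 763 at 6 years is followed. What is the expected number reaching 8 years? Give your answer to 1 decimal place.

687.4

The relevant probability is 3,663/4,066 = 0.900885.
Expected number = 763 × 0.900885 = 687.4.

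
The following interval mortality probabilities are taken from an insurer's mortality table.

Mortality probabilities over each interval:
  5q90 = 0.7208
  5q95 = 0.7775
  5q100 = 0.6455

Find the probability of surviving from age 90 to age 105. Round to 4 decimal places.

0.0220

15p90 = (1 − 0.7208) × (1 − 0.7775) × (1 − 0.6455).
= 0.2792 × 0.2225 × 0.3545 = 0.022022.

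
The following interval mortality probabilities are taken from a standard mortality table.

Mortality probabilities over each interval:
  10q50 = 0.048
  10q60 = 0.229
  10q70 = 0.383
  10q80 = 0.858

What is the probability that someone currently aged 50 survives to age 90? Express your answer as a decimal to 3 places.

0.064

The overall survival probability is (1 − 0.048) × (1 − 0.229) × (1 − 0.383) × (1 − 0.858).
= 0.952 × 0.771 × 0.617 × 0.142 = 0.064308.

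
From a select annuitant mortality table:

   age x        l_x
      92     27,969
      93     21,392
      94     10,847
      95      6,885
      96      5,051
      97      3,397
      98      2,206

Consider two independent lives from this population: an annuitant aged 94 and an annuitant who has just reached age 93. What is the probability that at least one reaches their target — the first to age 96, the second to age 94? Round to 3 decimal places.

p₁ = l_96/l_94 = 5,051/10,847 = 0.465659; p₂ = l_94/l_93 = 10,847/21,392 = 0.507059.
P(at least one) = 1 − (1−p₁)(1−p₂) = 1 − 0.534341 × 0.492941 = 0.736601.

0.737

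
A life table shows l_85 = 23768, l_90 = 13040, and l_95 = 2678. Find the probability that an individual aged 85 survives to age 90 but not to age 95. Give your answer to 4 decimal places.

This is the probability of reaching 90 but not 95, conditional on being alive at 85: (l_90 − l_95) / l_85.
= (13040 − 2678) / 23768 = 10362 / 23768 = 0.435964.

0.4360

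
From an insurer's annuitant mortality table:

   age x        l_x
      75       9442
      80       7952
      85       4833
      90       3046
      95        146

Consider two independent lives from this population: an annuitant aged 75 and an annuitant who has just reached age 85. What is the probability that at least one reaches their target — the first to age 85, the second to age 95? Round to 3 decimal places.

p₁ = l_85/l_75 = 4833/9442 = 0.511862; p₂ = l_95/l_85 = 146/4833 = 0.030209.
P(at least one) = 1 − (1−p₁)(1−p₂) = 1 − 0.488138 × 0.969791 = 0.526608.

0.527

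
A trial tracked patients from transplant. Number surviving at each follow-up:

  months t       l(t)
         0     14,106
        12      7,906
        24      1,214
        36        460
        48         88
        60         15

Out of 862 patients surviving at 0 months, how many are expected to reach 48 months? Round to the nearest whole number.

The relevant probability is 88/14,106 = 0.006238.
Expected number = 862 × 0.006238 = 5.

5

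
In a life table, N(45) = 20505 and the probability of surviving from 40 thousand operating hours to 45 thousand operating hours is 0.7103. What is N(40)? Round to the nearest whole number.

N(40) = N(45) / p = 20505 / 0.7103 = 28868.

28868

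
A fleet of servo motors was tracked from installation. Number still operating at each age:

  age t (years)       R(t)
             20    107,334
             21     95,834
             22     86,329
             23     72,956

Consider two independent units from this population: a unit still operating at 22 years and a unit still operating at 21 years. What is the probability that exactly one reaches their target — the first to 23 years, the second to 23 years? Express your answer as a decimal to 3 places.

p₁ = R(23)/R(22) = 72,956/86,329 = 0.845093; p₂ = R(23)/R(21) = 72,956/95,834 = 0.761275.
P(exactly one) = p₁(1−p₂) + (1−p₁)p₂ = 0.201745 + 0.117927 = 0.319672.

0.320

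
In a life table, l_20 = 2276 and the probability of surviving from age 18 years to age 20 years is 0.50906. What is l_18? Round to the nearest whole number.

4471

l_18 = l_20 / p = 2276 / 0.50906 = 4471.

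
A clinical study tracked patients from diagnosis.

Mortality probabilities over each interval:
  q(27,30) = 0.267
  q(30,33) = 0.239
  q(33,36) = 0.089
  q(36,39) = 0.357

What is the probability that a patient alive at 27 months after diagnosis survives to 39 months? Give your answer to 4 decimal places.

0.3268

The overall survival probability is (1 − 0.267) × (1 − 0.239) × (1 − 0.089) × (1 − 0.357).
= 0.733 × 0.761 × 0.911 × 0.643 = 0.326752.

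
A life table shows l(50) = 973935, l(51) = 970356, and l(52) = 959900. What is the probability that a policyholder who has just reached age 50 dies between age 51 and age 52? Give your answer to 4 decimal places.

This is the probability of reaching 51 but not 52, conditional on being alive at 50: (l(51) − l(52)) / l(50).
= (970356 − 959900) / 973935 = 10456 / 973935 = 0.010736.

0.0107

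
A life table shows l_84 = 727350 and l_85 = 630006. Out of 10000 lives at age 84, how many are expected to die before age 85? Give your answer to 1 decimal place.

The relevant probability is 1 − 630006/727350 = 0.133834.
Expected number = 10000 × 0.133834 = 1338.3.

1338.3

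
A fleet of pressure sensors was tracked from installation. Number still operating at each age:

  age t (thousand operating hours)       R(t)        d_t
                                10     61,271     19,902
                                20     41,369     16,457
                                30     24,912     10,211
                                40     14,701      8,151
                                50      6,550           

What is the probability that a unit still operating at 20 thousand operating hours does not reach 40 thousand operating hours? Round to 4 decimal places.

0.6446

P(fail before 40 | operational at 20) = 1 − R(40)/R(20) = 1 − 14,701/41,369 = (26,668)/41,369 = 0.644637.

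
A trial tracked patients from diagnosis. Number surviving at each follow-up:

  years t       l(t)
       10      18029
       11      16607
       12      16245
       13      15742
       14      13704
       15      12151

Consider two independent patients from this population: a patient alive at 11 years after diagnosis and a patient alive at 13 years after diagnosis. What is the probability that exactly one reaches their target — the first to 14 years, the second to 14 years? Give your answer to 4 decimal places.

p₁ = l(14)/l(11) = 13704/16607 = 0.825194; p₂ = l(14)/l(13) = 13704/15742 = 0.870537.
P(exactly one) = p₁(1−p₂) + (1−p₁)p₂ = 0.106832 + 0.152175 = 0.259007.

0.2590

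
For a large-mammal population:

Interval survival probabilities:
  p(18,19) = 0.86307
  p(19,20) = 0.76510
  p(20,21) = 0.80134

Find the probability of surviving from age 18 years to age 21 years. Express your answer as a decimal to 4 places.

Survival from 18 to 21 is the product of surviving each interval: 0.86307 × 0.76510 × 0.80134.
= 0.529153.

0.5292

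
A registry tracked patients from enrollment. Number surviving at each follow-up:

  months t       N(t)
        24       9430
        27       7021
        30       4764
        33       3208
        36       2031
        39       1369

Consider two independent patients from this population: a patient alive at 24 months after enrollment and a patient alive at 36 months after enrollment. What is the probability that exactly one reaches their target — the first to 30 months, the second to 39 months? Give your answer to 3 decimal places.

0.498

p₁ = N(30)/N(24) = 4764/9430 = 0.505196; p₂ = N(39)/N(36) = 1369/2031 = 0.674052.
P(exactly one) = p₁(1−p₂) + (1−p₁)p₂ = 0.164668 + 0.333524 = 0.498191.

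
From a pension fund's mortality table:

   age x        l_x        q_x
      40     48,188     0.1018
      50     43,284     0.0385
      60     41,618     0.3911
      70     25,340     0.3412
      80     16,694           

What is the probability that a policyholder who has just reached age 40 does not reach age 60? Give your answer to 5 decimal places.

0.13634

P(die before 60 | alive at 40) = 1 − l_60/l_40 = 1 − 41,618/48,188 = (6,570)/48,188 = 0.136341.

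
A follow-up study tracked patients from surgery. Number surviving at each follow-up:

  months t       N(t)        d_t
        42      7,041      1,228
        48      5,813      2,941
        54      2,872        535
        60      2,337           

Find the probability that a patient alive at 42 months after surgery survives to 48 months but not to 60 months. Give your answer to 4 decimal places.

0.4937

This is the probability of reaching 48 but not 60, conditional on being alive at 42: (N(48) − N(60)) / N(42).
= (5,813 − 2,337) / 7,041 = 3,476 / 7,041 = 0.493680.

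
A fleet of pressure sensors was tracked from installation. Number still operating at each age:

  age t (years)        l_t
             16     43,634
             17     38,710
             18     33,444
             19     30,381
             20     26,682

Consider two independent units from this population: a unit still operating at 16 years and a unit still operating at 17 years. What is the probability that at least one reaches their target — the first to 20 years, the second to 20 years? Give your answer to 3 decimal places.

0.879

p₁ = l_20/l_16 = 26,682/43,634 = 0.611496; p₂ = l_20/l_17 = 26,682/38,710 = 0.689279.
P(at least one) = 1 − (1−p₁)(1−p₂) = 1 − 0.388504 × 0.310721 = 0.879284.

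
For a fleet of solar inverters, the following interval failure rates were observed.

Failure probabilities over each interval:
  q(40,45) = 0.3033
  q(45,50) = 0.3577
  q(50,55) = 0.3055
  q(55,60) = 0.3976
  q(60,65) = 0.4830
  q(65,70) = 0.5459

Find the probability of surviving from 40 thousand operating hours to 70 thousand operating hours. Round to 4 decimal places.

Chaining the interval survival probabilities: (1 − 0.3033) × (1 − 0.3577) × (1 − 0.3055) × (1 − 0.3976) × (1 − 0.4830) × (1 − 0.5459).
= 0.6967 × 0.6423 × 0.6945 × 0.6024 × 0.5170 × 0.4541 = 0.043952.

0.0440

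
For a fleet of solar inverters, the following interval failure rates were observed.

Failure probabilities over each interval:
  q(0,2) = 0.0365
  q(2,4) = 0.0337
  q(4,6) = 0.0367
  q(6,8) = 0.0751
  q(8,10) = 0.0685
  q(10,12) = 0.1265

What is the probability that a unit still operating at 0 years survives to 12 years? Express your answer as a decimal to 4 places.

Survival from 0 to 12 is the product of surviving each interval: (1 − 0.0365) × (1 − 0.0337) × (1 − 0.0367) × (1 − 0.0751) × (1 − 0.0685) × (1 − 0.1265).
= 0.9635 × 0.9663 × 0.9633 × 0.9249 × 0.9315 × 0.8735 = 0.674941.

0.6749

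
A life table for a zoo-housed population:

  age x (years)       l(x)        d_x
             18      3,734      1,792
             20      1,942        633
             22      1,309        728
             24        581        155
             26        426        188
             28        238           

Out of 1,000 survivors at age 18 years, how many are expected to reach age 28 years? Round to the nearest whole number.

The relevant probability is 238/3,734 = 0.063739.
Expected number = 1,000 × 0.063739 = 64.

64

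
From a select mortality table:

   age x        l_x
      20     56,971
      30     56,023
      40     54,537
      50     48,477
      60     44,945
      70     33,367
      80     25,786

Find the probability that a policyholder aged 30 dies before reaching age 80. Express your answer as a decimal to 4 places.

P(die before 80 | alive at 30) = 1 − l_80/l_30 = 1 − 25,786/56,023 = (30,237)/56,023 = 0.539725.

0.5397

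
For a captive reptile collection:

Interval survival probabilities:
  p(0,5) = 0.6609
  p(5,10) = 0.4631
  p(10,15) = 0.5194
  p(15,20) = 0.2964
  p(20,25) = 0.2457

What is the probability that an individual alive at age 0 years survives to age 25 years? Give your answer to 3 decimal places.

P(survive 0→25) = 0.6609 × 0.4631 × 0.5194 × 0.2964 × 0.2457.
= 0.011577.

0.012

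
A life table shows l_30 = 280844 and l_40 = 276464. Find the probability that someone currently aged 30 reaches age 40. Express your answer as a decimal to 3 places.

0.984

We want 10p30 = l_40/l_30.
The conditional survival probability is l_40/l_30 = 276464/280844 = 0.984404.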